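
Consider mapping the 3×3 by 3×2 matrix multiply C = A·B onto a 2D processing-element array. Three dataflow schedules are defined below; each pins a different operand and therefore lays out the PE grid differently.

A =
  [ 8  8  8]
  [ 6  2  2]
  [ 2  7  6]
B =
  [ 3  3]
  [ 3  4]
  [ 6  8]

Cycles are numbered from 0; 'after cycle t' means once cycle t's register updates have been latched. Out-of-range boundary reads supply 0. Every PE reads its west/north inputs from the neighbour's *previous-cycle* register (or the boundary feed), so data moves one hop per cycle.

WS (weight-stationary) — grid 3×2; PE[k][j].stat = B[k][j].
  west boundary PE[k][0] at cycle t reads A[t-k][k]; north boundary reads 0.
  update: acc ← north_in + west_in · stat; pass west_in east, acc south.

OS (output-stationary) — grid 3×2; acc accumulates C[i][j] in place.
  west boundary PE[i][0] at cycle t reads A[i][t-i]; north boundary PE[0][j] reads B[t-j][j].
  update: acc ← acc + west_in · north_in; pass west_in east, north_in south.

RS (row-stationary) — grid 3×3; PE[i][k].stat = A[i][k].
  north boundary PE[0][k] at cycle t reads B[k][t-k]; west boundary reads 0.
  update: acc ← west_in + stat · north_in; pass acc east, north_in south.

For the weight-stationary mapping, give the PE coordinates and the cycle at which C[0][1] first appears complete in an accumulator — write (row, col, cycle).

WS: C[0][1] accumulates in PE[2][1]:
  0: (2,1).acc=0  regs=<0,0>
  1: (2,1).acc=0  regs=<0,0>
  2: (2,1).acc=0  regs=<0,0>
  3: (2,1).acc=120  regs=<8,120>

(row, col, cycle) = (2, 1, 3)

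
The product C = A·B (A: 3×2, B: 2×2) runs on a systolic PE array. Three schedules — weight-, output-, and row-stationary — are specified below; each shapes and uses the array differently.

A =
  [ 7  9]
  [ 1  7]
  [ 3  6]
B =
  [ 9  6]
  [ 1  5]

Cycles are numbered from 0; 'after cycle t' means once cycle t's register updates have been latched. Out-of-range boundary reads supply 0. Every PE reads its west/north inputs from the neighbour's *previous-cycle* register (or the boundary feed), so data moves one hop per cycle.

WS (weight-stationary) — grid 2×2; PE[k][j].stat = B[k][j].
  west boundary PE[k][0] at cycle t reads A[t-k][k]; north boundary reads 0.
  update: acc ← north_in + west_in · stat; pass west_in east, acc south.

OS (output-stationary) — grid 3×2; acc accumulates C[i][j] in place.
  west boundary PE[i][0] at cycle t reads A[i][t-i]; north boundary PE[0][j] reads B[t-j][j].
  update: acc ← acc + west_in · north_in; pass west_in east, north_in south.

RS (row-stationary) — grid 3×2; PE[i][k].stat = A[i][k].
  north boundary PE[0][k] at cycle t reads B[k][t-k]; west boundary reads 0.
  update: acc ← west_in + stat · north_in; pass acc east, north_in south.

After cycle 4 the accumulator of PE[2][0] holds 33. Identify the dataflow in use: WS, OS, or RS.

dataflow = OS

WS (2×2): PE[2][0] does not exist.
OS (3×2 grid), PE[2][0]:
  t=0 PE[2][0]: acc=0 h=0 v=0
  t=1 PE[2][0]: acc=0 h=0 v=0
  t=2 PE[2][0]: acc=27 h=3 v=9
  t=3 PE[2][0]: acc=33 h=6 v=1
  t=4 PE[2][0]: acc=33 h=0 v=0
RS (3×2 grid), PE[2][0]:
  t=0 PE[2][0]: acc=0 h=0 v=0
  t=1 PE[2][0]: acc=0 h=0 v=0
  t=2 PE[2][0]: acc=27 h=27 v=9
  t=3 PE[2][0]: acc=18 h=18 v=6
  t=4 PE[2][0]: acc=0 h=0 v=0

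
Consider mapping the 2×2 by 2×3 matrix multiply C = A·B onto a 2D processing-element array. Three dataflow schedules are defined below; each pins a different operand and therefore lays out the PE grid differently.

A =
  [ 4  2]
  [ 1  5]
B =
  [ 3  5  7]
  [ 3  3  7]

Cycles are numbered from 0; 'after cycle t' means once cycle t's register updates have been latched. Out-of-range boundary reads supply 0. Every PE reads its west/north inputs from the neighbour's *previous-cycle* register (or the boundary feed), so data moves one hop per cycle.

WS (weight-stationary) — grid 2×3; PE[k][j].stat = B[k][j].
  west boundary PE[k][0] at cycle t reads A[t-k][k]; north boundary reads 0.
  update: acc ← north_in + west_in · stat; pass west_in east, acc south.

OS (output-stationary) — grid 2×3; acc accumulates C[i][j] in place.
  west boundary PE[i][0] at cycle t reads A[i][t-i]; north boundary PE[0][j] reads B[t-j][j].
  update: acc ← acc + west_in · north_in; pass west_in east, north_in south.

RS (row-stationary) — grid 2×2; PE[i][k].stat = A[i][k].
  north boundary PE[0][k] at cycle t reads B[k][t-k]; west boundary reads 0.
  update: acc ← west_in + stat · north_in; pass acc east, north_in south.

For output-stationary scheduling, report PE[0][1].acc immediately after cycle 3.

PE[0][1].acc = 26

OS on a 2×3 grid — tracing PE[0][1] and its feeders:
  c0 r0c0: 12 / 4 / 3
  c0 r0c1: 0 / 0 / 0
  c1 r0c0: 18 / 2 / 3
  c1 r0c1: 20 / 4 / 5
  c2 r0c0: 18 / 0 / 0
  c2 r0c1: 26 / 2 / 3
  c3 r0c0: 18 / 0 / 0
  c3 r0c1: 26 / 0 / 0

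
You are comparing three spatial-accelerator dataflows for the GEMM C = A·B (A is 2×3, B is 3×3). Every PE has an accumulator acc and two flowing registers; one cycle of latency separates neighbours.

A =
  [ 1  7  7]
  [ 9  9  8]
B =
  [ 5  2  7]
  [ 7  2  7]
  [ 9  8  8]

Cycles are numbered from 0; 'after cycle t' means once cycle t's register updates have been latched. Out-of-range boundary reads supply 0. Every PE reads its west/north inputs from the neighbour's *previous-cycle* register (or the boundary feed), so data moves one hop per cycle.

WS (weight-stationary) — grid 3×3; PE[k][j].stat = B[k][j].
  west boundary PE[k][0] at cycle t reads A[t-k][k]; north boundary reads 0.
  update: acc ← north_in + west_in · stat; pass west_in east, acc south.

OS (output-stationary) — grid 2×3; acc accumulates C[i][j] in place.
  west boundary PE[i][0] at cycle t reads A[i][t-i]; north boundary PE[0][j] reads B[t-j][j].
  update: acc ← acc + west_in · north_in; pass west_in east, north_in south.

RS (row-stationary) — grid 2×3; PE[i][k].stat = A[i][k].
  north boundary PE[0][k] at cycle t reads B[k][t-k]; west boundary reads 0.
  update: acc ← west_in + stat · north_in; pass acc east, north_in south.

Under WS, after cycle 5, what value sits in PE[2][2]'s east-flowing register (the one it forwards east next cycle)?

WS 3×3: PE[2][2] cycle-by-cycle (with neighbour feeds):
  [0] (1,2) acc=0 (h:0 v:0)
  [0] (2,1) acc=0 (h:0 v:0)
  [0] (2,2) acc=0 (h:0 v:0)
  [1] (1,2) acc=0 (h:0 v:0)
  [1] (2,1) acc=0 (h:0 v:0)
  [1] (2,2) acc=0 (h:0 v:0)
  [2] (1,2) acc=0 (h:0 v:0)
  [2] (2,1) acc=0 (h:0 v:0)
  [2] (2,2) acc=0 (h:0 v:0)
  [3] (1,2) acc=56 (h:7 v:56)
  [3] (2,1) acc=72 (h:7 v:72)
  [3] (2,2) acc=0 (h:0 v:0)
  [4] (1,2) acc=126 (h:9 v:126)
  [4] (2,1) acc=100 (h:8 v:100)
  [4] (2,2) acc=112 (h:7 v:112)
  [5] (1,2) acc=0 (h:0 v:0)
  [5] (2,1) acc=0 (h:0 v:0)
  [5] (2,2) acc=190 (h:8 v:190)

register = 8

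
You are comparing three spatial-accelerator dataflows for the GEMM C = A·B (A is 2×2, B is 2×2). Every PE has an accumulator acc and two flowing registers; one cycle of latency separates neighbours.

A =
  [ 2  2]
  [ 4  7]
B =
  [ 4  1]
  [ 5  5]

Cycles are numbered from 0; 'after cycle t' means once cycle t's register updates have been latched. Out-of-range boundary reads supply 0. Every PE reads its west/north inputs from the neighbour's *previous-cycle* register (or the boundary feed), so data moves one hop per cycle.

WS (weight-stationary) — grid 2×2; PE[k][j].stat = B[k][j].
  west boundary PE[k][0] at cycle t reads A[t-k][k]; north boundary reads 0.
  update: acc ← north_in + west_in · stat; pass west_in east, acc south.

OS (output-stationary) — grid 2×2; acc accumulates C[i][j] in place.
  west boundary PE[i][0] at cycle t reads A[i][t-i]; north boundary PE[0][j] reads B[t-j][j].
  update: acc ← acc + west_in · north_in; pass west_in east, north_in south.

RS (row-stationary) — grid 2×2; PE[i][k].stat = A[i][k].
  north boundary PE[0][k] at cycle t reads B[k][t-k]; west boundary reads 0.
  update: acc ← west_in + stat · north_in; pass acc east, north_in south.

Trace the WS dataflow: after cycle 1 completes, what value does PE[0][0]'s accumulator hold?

WS on a 2×2 grid — tracing PE[0][0] and its feeders:
  cycle 0: PE[0][0] → acc 8, east 2, south 8
  cycle 1: PE[0][0] → acc 16, east 4, south 16

PE[0][0].acc = 16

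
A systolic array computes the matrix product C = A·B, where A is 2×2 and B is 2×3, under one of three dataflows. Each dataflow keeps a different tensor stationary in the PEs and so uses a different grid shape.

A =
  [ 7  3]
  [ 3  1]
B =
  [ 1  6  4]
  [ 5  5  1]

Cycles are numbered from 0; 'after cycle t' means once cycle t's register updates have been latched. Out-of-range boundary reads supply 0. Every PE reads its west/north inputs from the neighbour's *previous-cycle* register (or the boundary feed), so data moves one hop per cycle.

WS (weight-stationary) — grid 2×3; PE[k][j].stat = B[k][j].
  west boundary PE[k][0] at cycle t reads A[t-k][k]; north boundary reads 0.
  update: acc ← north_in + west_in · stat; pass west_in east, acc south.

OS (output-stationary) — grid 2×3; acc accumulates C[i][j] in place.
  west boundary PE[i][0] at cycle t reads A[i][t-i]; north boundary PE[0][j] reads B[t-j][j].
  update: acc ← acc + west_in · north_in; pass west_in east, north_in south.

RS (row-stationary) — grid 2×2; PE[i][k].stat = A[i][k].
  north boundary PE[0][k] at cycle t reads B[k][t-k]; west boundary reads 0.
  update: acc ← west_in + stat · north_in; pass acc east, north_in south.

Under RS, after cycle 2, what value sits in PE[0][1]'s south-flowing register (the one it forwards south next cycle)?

register = 5

RS on a 2×2 grid — tracing PE[0][1] and its feeders:
  step 0 · PE0,0: acc=7; fwd→7 fwd↓1
  step 0 · PE0,1: acc=0; fwd→0 fwd↓0
  step 1 · PE0,0: acc=42; fwd→42 fwd↓6
  step 1 · PE0,1: acc=22; fwd→22 fwd↓5
  step 2 · PE0,0: acc=28; fwd→28 fwd↓4
  step 2 · PE0,1: acc=57; fwd→57 fwd↓5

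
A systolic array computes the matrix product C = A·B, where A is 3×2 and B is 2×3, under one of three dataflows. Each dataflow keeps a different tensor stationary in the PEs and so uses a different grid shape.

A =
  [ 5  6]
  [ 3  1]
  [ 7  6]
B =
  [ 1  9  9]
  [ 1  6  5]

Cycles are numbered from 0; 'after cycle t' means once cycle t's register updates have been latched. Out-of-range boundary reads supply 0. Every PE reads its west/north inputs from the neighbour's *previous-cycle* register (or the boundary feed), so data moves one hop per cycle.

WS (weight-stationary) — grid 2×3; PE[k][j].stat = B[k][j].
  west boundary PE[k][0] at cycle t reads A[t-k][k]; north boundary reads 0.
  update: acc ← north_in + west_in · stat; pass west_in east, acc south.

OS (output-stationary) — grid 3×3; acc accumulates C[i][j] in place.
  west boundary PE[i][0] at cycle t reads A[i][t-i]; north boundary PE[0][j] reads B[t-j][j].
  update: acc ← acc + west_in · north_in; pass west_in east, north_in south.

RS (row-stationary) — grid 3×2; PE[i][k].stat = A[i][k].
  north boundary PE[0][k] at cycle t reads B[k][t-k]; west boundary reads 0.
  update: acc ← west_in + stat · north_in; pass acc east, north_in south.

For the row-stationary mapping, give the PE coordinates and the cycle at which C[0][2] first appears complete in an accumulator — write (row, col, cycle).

RS — PE[0][1] is where C[0][2] collects:
  0: (0,1).acc=0  regs=<0,0>
  1: (0,1).acc=11  regs=<11,1>
  2: (0,1).acc=81  regs=<81,6>
  3: (0,1).acc=75  regs=<75,5>

(row, col, cycle) = (0, 1, 3)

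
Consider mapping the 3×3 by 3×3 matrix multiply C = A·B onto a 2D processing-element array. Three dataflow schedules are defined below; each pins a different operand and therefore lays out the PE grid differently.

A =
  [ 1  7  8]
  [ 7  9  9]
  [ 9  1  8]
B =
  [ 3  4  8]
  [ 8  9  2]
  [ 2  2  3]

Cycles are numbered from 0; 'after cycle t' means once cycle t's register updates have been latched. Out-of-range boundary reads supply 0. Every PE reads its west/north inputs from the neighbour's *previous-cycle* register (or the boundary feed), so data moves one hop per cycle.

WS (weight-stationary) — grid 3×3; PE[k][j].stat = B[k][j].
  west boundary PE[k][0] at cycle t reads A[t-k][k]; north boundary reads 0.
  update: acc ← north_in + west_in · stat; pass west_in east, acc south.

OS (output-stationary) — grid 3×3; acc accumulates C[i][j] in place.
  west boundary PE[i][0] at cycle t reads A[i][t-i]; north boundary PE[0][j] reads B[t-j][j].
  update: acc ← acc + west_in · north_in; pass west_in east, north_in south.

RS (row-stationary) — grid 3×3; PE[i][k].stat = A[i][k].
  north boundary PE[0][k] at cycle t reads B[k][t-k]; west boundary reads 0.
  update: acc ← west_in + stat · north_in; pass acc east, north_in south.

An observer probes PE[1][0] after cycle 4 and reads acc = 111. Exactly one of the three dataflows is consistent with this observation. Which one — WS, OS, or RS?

dataflow = OS

— WS: 3×3; PE[1][0] trace:
  after 0 — PE[1][0] acc=0, pass-E 0, pass-S 0
  after 1 — PE[1][0] acc=59, pass-E 7, pass-S 59
  after 2 — PE[1][0] acc=93, pass-E 9, pass-S 93
  after 3 — PE[1][0] acc=35, pass-E 1, pass-S 35
  after 4 — PE[1][0] acc=0, pass-E 0, pass-S 0
— OS: 3×3; PE[1][0] trace:
  after 0 — PE[1][0] acc=0, pass-E 0, pass-S 0
  after 1 — PE[1][0] acc=21, pass-E 7, pass-S 3
  after 2 — PE[1][0] acc=93, pass-E 9, pass-S 8
  after 3 — PE[1][0] acc=111, pass-E 9, pass-S 2
  after 4 — PE[1][0] acc=111, pass-E 0, pass-S 0
— RS: 3×3; PE[1][0] trace:
  after 0 — PE[1][0] acc=0, pass-E 0, pass-S 0
  after 1 — PE[1][0] acc=21, pass-E 21, pass-S 3
  after 2 — PE[1][0] acc=28, pass-E 28, pass-S 4
  after 3 — PE[1][0] acc=56, pass-E 56, pass-S 8
  after 4 — PE[1][0] acc=0, pass-E 0, pass-S 0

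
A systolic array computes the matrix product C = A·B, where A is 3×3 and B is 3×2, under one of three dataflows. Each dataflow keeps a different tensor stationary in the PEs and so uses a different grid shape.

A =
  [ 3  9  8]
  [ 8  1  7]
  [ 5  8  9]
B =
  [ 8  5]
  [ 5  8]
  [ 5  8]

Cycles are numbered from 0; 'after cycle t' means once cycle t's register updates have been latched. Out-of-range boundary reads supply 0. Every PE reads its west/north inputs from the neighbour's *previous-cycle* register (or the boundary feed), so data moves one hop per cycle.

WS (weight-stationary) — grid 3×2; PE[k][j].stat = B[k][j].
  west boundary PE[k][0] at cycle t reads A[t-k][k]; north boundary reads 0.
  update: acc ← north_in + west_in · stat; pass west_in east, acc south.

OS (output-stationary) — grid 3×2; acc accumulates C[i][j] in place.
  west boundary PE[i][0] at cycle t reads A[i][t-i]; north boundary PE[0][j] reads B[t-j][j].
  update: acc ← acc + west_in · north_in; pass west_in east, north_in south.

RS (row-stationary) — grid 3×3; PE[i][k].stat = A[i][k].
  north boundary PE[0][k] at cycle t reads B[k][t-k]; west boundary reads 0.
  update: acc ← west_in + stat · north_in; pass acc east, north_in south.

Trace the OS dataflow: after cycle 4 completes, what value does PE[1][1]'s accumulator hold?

PE[1][1].acc = 104

OS on a 3×2 grid — tracing PE[1][1] and its feeders:
  after 0 — PE[0][1] acc=0, pass-E 0, pass-S 0
  after 0 — PE[1][0] acc=0, pass-E 0, pass-S 0
  after 0 — PE[1][1] acc=0, pass-E 0, pass-S 0
  after 1 — PE[0][1] acc=15, pass-E 3, pass-S 5
  after 1 — PE[1][0] acc=64, pass-E 8, pass-S 8
  after 1 — PE[1][1] acc=0, pass-E 0, pass-S 0
  after 2 — PE[0][1] acc=87, pass-E 9, pass-S 8
  after 2 — PE[1][0] acc=69, pass-E 1, pass-S 5
  after 2 — PE[1][1] acc=40, pass-E 8, pass-S 5
  after 3 — PE[0][1] acc=151, pass-E 8, pass-S 8
  after 3 — PE[1][0] acc=104, pass-E 7, pass-S 5
  after 3 — PE[1][1] acc=48, pass-E 1, pass-S 8
  after 4 — PE[0][1] acc=151, pass-E 0, pass-S 0
  after 4 — PE[1][0] acc=104, pass-E 0, pass-S 0
  after 4 — PE[1][1] acc=104, pass-E 7, pass-S 8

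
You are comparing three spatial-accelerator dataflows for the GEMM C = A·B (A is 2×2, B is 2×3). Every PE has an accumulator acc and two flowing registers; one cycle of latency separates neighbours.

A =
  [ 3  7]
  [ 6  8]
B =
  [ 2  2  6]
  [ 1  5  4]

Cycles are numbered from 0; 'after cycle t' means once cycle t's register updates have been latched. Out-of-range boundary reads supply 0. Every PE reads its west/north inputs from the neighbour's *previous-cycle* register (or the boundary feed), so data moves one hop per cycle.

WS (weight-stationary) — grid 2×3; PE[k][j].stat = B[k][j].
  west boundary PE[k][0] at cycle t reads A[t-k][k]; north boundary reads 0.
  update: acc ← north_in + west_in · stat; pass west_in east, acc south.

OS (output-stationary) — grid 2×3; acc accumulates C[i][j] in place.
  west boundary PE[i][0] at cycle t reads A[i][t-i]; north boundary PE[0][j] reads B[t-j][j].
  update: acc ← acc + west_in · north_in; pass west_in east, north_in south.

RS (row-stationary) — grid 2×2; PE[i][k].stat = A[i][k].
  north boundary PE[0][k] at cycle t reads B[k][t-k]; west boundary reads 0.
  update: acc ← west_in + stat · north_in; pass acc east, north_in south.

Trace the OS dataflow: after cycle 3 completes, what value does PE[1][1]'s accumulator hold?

PE[1][1].acc = 52

OS 2×3: PE[1][1] cycle-by-cycle (with neighbour feeds):
  step 0 · PE0,1: acc=0; fwd→0 fwd↓0
  step 0 · PE1,0: acc=0; fwd→0 fwd↓0
  step 0 · PE1,1: acc=0; fwd→0 fwd↓0
  step 1 · PE0,1: acc=6; fwd→3 fwd↓2
  step 1 · PE1,0: acc=12; fwd→6 fwd↓2
  step 1 · PE1,1: acc=0; fwd→0 fwd↓0
  step 2 · PE0,1: acc=41; fwd→7 fwd↓5
  step 2 · PE1,0: acc=20; fwd→8 fwd↓1
  step 2 · PE1,1: acc=12; fwd→6 fwd↓2
  step 3 · PE0,1: acc=41; fwd→0 fwd↓0
  step 3 · PE1,0: acc=20; fwd→0 fwd↓0
  step 3 · PE1,1: acc=52; fwd→8 fwd↓5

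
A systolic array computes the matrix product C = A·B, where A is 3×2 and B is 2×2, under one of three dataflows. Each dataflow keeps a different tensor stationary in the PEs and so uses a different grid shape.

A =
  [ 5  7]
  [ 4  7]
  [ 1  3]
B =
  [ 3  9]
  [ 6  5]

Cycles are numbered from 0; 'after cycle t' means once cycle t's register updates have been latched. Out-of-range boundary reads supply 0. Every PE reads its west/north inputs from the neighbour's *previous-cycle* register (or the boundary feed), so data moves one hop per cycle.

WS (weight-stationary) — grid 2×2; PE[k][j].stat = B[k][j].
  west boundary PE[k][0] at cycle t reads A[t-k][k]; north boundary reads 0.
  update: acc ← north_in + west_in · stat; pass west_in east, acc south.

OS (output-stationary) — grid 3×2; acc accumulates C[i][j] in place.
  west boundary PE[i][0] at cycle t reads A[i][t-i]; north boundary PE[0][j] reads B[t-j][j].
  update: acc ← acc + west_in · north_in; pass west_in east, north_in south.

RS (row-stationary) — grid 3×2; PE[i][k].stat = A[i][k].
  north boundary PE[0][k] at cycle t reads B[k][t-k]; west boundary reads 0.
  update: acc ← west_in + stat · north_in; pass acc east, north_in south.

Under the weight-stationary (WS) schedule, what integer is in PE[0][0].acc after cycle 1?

PE[0][0].acc = 12

WS (2×2). Following PE[0][0] plus its west/north inputs:
  c0 r0c0: 15 / 5 / 15
  c1 r0c0: 12 / 4 / 12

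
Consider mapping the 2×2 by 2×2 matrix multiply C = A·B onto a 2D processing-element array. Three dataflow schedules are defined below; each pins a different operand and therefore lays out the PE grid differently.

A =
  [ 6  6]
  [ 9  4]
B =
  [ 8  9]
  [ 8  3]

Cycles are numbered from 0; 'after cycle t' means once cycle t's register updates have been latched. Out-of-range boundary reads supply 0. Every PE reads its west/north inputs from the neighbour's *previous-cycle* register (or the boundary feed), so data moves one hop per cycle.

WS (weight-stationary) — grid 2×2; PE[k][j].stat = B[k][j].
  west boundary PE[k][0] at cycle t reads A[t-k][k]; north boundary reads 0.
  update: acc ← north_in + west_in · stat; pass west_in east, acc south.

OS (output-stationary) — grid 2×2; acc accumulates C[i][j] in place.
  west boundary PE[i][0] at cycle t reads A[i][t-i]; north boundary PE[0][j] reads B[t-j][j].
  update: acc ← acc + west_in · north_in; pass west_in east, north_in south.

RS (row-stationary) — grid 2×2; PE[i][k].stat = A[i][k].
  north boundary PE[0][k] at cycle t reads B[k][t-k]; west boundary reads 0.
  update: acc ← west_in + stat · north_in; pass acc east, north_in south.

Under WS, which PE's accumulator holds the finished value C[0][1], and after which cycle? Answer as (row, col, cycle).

WS: C[0][1] accumulates in PE[1][1]:
  cycle 0: PE[1][1] → acc 0, east 0, south 0
  cycle 1: PE[1][1] → acc 0, east 0, south 0
  cycle 2: PE[1][1] → acc 72, east 6, south 72

(row, col, cycle) = (1, 1, 2)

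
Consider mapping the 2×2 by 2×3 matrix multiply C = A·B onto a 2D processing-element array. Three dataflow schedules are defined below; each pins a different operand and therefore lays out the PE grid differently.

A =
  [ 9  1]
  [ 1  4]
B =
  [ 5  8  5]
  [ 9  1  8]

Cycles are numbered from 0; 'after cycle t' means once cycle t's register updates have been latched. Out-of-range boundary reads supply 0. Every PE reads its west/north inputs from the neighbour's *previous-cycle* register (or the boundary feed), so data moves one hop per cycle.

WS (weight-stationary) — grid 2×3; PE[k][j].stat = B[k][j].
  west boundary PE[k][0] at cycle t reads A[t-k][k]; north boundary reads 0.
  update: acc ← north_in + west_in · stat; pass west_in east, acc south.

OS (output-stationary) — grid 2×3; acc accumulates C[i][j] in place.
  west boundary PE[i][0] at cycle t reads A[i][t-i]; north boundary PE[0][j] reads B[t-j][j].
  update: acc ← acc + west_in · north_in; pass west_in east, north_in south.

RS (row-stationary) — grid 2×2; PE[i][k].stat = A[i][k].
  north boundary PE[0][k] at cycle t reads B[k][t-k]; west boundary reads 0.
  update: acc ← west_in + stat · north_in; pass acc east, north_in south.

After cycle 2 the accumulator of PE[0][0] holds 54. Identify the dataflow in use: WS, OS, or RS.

— WS: 2×3; PE[0][0] trace:
  @0  [0,0]  acc 45  |  →9  ↓45
  @1  [0,0]  acc 5  |  →1  ↓5
  @2  [0,0]  acc 0  |  →0  ↓0
— OS: 2×3; PE[0][0] trace:
  @0  [0,0]  acc 45  |  →9  ↓5
  @1  [0,0]  acc 54  |  →1  ↓9
  @2  [0,0]  acc 54  |  →0  ↓0
— RS: 2×2; PE[0][0] trace:
  @0  [0,0]  acc 45  |  →45  ↓5
  @1  [0,0]  acc 72  |  →72  ↓8
  @2  [0,0]  acc 45  |  →45  ↓5

dataflow = OS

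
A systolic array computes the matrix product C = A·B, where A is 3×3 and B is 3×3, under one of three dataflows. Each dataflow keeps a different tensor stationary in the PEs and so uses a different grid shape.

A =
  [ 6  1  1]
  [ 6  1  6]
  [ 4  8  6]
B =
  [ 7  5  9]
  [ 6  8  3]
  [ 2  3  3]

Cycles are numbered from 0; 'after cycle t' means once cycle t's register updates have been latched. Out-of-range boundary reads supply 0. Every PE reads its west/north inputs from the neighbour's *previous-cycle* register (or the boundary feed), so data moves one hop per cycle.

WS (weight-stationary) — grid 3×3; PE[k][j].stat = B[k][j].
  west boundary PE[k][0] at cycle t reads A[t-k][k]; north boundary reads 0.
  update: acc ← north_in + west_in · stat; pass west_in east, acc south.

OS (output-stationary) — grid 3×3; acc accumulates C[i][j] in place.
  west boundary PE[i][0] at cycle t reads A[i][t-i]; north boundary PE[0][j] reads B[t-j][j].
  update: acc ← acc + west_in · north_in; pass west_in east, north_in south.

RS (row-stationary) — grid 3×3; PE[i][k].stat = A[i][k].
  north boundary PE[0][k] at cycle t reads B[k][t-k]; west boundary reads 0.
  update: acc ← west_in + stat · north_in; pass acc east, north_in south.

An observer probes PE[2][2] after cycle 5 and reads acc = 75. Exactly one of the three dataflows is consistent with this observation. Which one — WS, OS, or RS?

dataflow = WS

— WS: 3×3; PE[2][2] trace:
  after 0 — PE[2][2] acc=0, pass-E 0, pass-S 0
  after 1 — PE[2][2] acc=0, pass-E 0, pass-S 0
  after 2 — PE[2][2] acc=0, pass-E 0, pass-S 0
  after 3 — PE[2][2] acc=0, pass-E 0, pass-S 0
  after 4 — PE[2][2] acc=60, pass-E 1, pass-S 60
  after 5 — PE[2][2] acc=75, pass-E 6, pass-S 75
— OS: 3×3; PE[2][2] trace:
  after 0 — PE[2][2] acc=0, pass-E 0, pass-S 0
  after 1 — PE[2][2] acc=0, pass-E 0, pass-S 0
  after 2 — PE[2][2] acc=0, pass-E 0, pass-S 0
  after 3 — PE[2][2] acc=0, pass-E 0, pass-S 0
  after 4 — PE[2][2] acc=36, pass-E 4, pass-S 9
  after 5 — PE[2][2] acc=60, pass-E 8, pass-S 3
— RS: 3×3; PE[2][2] trace:
  after 0 — PE[2][2] acc=0, pass-E 0, pass-S 0
  after 1 — PE[2][2] acc=0, pass-E 0, pass-S 0
  after 2 — PE[2][2] acc=0, pass-E 0, pass-S 0
  after 3 — PE[2][2] acc=0, pass-E 0, pass-S 0
  after 4 — PE[2][2] acc=88, pass-E 88, pass-S 2
  after 5 — PE[2][2] acc=102, pass-E 102, pass-S 3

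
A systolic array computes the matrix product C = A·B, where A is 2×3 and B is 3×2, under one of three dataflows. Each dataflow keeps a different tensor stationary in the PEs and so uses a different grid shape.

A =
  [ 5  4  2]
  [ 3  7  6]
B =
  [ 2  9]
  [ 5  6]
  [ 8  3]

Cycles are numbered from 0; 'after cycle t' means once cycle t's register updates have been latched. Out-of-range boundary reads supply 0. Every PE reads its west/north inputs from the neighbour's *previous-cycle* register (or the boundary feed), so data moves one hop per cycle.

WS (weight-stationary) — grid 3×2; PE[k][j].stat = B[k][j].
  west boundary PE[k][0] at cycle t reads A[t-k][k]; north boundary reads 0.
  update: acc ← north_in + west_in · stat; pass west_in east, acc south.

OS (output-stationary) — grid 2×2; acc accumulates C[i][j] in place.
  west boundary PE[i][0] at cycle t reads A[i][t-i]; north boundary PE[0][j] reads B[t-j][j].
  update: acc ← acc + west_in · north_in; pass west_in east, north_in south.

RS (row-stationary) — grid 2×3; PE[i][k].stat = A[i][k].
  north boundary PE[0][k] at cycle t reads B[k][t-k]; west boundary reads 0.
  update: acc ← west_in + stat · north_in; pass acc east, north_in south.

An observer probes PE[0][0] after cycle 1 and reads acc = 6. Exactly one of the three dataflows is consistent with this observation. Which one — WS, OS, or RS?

— WS: 3×2; PE[0][0] trace:
  0: (0,0).acc=10  regs=<5,10>
  1: (0,0).acc=6  regs=<3,6>
— OS: 2×2; PE[0][0] trace:
  0: (0,0).acc=10  regs=<5,2>
  1: (0,0).acc=30  regs=<4,5>
— RS: 2×3; PE[0][0] trace:
  0: (0,0).acc=10  regs=<10,2>
  1: (0,0).acc=45  regs=<45,9>

dataflow = WS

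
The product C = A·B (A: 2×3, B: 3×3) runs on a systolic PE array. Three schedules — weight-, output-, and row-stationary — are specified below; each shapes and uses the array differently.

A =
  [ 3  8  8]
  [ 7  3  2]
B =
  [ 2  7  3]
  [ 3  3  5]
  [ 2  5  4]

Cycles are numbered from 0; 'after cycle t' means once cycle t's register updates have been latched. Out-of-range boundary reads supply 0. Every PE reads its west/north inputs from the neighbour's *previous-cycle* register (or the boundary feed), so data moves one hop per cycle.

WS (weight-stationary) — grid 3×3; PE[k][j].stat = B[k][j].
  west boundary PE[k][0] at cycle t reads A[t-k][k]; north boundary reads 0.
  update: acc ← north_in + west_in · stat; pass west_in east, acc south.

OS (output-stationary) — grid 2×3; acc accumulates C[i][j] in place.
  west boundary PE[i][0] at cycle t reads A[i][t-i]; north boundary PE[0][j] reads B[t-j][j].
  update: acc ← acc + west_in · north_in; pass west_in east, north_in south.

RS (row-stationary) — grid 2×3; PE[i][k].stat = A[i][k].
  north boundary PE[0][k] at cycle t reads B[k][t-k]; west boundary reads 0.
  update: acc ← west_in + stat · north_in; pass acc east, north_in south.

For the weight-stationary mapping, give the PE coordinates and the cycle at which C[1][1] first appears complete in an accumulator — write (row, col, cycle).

(row, col, cycle) = (2, 1, 4)

Under WS, C[1][1] lands at PE[2][1]:
  after 0 — PE[2][1] acc=0, pass-E 0, pass-S 0
  after 1 — PE[2][1] acc=0, pass-E 0, pass-S 0
  after 2 — PE[2][1] acc=0, pass-E 0, pass-S 0
  after 3 — PE[2][1] acc=85, pass-E 8, pass-S 85
  after 4 — PE[2][1] acc=68, pass-E 2, pass-S 68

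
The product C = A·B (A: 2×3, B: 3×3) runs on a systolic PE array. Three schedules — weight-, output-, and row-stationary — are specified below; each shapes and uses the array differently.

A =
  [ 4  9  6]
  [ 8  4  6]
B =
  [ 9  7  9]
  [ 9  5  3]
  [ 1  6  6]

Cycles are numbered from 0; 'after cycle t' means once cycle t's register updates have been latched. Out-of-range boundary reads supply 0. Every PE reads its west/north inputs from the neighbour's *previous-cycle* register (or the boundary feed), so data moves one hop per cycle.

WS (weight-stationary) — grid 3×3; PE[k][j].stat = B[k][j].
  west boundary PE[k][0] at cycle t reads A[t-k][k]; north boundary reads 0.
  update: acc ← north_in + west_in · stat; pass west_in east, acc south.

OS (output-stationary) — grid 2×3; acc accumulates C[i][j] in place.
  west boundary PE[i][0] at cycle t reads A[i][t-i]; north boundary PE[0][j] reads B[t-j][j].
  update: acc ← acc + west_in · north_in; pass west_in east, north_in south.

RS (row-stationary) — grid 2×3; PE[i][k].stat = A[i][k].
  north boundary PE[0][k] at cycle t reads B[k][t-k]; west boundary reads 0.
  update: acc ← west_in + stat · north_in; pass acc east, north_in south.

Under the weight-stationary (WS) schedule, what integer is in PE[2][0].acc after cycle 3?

WS 3×3: PE[2][0] cycle-by-cycle (with neighbour feeds):
  t=0 PE[1][0]: acc=0 h=0 v=0
  t=0 PE[2][0]: acc=0 h=0 v=0
  t=1 PE[1][0]: acc=117 h=9 v=117
  t=1 PE[2][0]: acc=0 h=0 v=0
  t=2 PE[1][0]: acc=108 h=4 v=108
  t=2 PE[2][0]: acc=123 h=6 v=123
  t=3 PE[1][0]: acc=0 h=0 v=0
  t=3 PE[2][0]: acc=114 h=6 v=114

PE[2][0].acc = 114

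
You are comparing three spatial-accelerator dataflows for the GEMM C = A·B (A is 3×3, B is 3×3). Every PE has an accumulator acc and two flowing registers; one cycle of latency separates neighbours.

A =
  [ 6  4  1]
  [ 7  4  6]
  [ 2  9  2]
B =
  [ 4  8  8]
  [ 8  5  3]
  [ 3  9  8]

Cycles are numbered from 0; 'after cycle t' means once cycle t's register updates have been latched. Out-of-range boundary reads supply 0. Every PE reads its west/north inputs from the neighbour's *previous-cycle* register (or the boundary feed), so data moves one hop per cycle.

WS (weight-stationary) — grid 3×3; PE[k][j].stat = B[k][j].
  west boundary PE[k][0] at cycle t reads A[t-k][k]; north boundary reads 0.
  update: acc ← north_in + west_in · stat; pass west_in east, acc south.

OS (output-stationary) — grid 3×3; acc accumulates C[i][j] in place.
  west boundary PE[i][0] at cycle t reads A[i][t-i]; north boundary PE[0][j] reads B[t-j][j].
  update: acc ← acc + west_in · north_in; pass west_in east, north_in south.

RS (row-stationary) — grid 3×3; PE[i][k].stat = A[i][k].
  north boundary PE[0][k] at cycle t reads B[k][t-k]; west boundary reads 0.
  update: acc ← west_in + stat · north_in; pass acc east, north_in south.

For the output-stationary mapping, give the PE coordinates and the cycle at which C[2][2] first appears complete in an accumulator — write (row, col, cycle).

Under OS, C[2][2] lands at PE[2][2]:
  c0 r2c2: 0 / 0 / 0
  c1 r2c2: 0 / 0 / 0
  c2 r2c2: 0 / 0 / 0
  c3 r2c2: 0 / 0 / 0
  c4 r2c2: 16 / 2 / 8
  c5 r2c2: 43 / 9 / 3
  c6 r2c2: 59 / 2 / 8

(row, col, cycle) = (2, 2, 6)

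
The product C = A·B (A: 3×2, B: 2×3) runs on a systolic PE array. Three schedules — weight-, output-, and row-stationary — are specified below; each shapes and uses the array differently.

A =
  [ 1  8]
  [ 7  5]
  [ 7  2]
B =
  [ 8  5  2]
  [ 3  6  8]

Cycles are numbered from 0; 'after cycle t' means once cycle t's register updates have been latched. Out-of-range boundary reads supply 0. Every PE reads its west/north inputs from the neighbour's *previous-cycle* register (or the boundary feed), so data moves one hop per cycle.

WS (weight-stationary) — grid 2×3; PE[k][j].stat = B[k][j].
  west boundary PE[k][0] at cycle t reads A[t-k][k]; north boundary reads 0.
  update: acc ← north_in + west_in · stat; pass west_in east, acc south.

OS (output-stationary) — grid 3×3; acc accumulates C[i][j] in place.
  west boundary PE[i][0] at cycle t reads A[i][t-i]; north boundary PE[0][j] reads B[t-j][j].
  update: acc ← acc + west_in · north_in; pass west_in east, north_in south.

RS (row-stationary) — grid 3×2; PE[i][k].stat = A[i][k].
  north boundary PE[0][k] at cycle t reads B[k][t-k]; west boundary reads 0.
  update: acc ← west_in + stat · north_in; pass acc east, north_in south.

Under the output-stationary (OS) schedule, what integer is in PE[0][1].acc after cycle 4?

PE[0][1].acc = 53

OS on a 3×3 grid — tracing PE[0][1] and its feeders:
  0: (0,0).acc=8  regs=<1,8>
  0: (0,1).acc=0  regs=<0,0>
  1: (0,0).acc=32  regs=<8,3>
  1: (0,1).acc=5  regs=<1,5>
  2: (0,0).acc=32  regs=<0,0>
  2: (0,1).acc=53  regs=<8,6>
  3: (0,0).acc=32  regs=<0,0>
  3: (0,1).acc=53  regs=<0,0>
  4: (0,0).acc=32  regs=<0,0>
  4: (0,1).acc=53  regs=<0,0>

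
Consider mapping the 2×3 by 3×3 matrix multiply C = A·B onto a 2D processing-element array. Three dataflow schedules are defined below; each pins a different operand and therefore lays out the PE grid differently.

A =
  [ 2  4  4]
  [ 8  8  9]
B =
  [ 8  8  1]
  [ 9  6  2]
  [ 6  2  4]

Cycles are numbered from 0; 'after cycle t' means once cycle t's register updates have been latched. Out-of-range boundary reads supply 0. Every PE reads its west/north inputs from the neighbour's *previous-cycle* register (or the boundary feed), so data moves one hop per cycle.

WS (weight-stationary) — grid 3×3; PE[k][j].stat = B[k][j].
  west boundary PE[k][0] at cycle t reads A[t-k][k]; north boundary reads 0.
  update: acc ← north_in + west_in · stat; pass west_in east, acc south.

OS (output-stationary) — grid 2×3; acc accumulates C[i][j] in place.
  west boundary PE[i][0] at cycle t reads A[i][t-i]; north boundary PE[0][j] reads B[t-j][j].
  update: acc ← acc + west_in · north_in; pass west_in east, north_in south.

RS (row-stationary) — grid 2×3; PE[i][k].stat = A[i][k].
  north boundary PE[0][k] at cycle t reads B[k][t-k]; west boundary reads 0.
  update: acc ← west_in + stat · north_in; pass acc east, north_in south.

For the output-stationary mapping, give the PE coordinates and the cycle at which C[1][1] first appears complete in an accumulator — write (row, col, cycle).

Under OS, C[1][1] lands at PE[1][1]:
  [0] (1,1) acc=0 (h:0 v:0)
  [1] (1,1) acc=0 (h:0 v:0)
  [2] (1,1) acc=64 (h:8 v:8)
  [3] (1,1) acc=112 (h:8 v:6)
  [4] (1,1) acc=130 (h:9 v:2)

(row, col, cycle) = (1, 1, 4)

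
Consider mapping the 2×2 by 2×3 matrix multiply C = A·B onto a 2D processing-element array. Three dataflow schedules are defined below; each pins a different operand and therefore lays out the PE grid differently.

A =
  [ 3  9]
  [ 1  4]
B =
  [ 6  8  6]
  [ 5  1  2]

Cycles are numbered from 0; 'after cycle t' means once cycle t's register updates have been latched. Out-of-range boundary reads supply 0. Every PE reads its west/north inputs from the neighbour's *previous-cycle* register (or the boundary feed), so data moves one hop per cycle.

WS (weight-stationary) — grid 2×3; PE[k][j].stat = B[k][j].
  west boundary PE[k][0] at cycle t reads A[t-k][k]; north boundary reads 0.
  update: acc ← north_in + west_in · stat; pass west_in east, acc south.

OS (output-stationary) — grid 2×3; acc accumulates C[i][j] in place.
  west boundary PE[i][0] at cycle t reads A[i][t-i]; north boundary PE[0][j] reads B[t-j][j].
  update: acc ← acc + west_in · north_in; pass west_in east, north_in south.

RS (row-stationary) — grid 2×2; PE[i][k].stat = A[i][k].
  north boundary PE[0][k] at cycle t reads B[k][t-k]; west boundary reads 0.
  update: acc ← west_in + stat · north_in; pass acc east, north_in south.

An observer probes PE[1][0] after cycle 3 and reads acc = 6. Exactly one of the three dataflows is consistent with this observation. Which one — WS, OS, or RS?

dataflow = RS

WS [2×3] PE[1][0] across cycles:
  after 0 — PE[1][0] acc=0, pass-E 0, pass-S 0
  after 1 — PE[1][0] acc=63, pass-E 9, pass-S 63
  after 2 — PE[1][0] acc=26, pass-E 4, pass-S 26
  after 3 — PE[1][0] acc=0, pass-E 0, pass-S 0
OS [2×3] PE[1][0] across cycles:
  after 0 — PE[1][0] acc=0, pass-E 0, pass-S 0
  after 1 — PE[1][0] acc=6, pass-E 1, pass-S 6
  after 2 — PE[1][0] acc=26, pass-E 4, pass-S 5
  after 3 — PE[1][0] acc=26, pass-E 0, pass-S 0
RS [2×2] PE[1][0] across cycles:
  after 0 — PE[1][0] acc=0, pass-E 0, pass-S 0
  after 1 — PE[1][0] acc=6, pass-E 6, pass-S 6
  after 2 — PE[1][0] acc=8, pass-E 8, pass-S 8
  after 3 — PE[1][0] acc=6, pass-E 6, pass-S 6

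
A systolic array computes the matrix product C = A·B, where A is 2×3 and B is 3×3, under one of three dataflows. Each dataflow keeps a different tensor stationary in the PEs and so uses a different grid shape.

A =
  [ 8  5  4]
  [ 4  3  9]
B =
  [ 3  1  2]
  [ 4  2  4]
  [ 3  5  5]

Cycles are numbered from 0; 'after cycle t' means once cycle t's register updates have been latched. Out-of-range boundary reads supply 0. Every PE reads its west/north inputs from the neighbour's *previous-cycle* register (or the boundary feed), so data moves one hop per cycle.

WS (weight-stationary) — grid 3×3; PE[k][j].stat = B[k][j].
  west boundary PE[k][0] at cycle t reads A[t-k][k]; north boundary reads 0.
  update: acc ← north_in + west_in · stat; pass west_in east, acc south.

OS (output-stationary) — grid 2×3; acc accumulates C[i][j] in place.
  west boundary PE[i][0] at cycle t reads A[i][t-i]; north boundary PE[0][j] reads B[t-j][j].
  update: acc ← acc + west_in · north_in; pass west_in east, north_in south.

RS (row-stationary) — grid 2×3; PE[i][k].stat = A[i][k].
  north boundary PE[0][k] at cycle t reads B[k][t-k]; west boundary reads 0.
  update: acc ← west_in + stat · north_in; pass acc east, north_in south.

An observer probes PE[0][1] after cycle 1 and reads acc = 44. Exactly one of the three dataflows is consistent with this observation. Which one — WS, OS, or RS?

WS (3×3 grid), PE[0][1]:
  cycle 0: PE[0][1] → acc 0, east 0, south 0
  cycle 1: PE[0][1] → acc 8, east 8, south 8
OS (2×3 grid), PE[0][1]:
  cycle 0: PE[0][1] → acc 0, east 0, south 0
  cycle 1: PE[0][1] → acc 8, east 8, south 1
RS (2×3 grid), PE[0][1]:
  cycle 0: PE[0][1] → acc 0, east 0, south 0
  cycle 1: PE[0][1] → acc 44, east 44, south 4

dataflow = RS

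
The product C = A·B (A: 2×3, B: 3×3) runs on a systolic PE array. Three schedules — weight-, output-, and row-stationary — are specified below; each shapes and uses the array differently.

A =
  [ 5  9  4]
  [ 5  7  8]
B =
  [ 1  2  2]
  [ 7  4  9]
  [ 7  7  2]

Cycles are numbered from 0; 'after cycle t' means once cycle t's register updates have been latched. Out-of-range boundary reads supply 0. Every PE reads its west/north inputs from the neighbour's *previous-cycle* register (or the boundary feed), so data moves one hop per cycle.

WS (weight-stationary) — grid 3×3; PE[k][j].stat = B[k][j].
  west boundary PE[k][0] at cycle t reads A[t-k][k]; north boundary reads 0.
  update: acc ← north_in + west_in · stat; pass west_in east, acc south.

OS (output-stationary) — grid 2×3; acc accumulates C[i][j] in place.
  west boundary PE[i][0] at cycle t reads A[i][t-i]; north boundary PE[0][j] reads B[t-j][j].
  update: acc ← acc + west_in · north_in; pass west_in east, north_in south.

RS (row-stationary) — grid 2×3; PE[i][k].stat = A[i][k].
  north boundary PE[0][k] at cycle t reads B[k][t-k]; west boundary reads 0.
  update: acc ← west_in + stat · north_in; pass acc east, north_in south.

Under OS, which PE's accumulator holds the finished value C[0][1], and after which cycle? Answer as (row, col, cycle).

(row, col, cycle) = (0, 1, 3)

OS: C[0][1] accumulates in PE[0][1]:
  @0  [0,1]  acc 0  |  →0  ↓0
  @1  [0,1]  acc 10  |  →5  ↓2
  @2  [0,1]  acc 46  |  →9  ↓4
  @3  [0,1]  acc 74  |  →4  ↓7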